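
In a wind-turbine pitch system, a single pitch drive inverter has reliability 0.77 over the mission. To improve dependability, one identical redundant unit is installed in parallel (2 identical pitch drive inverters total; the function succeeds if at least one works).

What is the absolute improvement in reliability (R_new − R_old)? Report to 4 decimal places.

R_before = 0.77
R_after = 1 − (1 − 0.77)^2 = 0.9471
ΔR = 0.9471 − 0.77 = 0.1771

0.1771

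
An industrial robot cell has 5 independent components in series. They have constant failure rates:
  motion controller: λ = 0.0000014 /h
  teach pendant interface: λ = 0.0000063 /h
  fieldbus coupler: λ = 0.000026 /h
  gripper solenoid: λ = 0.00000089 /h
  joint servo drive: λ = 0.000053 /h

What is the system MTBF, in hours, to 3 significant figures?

11400

Series of exponential components: λ_sys = Σ λ_i
λ_sys = 0.0000014 + 0.0000063 + 0.000026 + 0.00000089 + 0.000053 = 8.7590e-05 /h
MTBF = 1 / λ_sys = 11400 h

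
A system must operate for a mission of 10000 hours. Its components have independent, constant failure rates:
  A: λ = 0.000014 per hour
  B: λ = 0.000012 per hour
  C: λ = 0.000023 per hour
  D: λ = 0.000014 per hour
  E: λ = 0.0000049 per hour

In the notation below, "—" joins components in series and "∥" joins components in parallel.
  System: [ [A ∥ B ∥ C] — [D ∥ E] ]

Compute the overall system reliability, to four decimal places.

R(A) = exp(−0.000014 × 10000) = 0.869358
R(B) = exp(−0.000012 × 10000) = 0.886920
R(C) = exp(−0.000023 × 10000) = 0.794534
R(D) = exp(−0.000014 × 10000) = 0.869358
R(E) = exp(−0.0000049 × 10000) = 0.952181
Parallel (A, B, and C): 1 − (1 − 0.869358)(1 − 0.886920)(1 − 0.794534) = 0.996965
Parallel (D and E): 1 − (1 − 0.869358)(1 − 0.952181) = 0.993753
Series ([0.996965] and [0.993753]): 0.996965 × 0.993753 = 0.9907

0.9907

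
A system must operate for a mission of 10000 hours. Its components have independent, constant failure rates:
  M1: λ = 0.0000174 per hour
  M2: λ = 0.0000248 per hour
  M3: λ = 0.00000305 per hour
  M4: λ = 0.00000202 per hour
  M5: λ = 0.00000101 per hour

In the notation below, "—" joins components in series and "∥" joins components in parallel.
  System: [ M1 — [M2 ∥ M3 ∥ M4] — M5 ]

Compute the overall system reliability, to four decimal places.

0.8317

R(M1) = exp(−0.0000174 × 10000) = 0.840297
R(M2) = exp(−0.0000248 × 10000) = 0.780360
R(M3) = exp(−0.00000305 × 10000) = 0.969960
R(M4) = exp(−0.00000202 × 10000) = 0.980003
R(M5) = exp(−0.00000101 × 10000) = 0.989951
Parallel (M2, M3, and M4): 1 − (1 − 0.780360)(1 − 0.969960)(1 − 0.980003) = 0.999868
Series (M1, [0.999868], and M5): 0.840297 × 0.999868 × 0.989951 = 0.8317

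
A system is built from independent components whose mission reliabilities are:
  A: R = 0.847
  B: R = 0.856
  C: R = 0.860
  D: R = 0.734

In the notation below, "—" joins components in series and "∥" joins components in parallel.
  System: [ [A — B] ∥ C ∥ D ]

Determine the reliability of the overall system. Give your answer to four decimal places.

0.9898

Series (A and B): 0.847000 × 0.856000 = 0.725032
Parallel ([0.725032], C, and D): 1 − (1 − 0.725032)(1 − 0.860000)(1 − 0.734000) = 0.9898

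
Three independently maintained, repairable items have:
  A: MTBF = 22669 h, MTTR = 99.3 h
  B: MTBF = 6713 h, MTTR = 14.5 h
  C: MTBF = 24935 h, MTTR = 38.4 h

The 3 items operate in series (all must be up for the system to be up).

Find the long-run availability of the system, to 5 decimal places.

A(A) = MTBF/(MTBF+MTTR) = 22669/(22669+99.3) = 0.995639
A(B) = MTBF/(MTBF+MTTR) = 6713/(6713+14.5) = 0.997845
A(C) = MTBF/(MTBF+MTTR) = 24935/(24935+38.4) = 0.998462
Series availability: 0.995639 × 0.997845 × 0.998462 = 0.99197

0.99197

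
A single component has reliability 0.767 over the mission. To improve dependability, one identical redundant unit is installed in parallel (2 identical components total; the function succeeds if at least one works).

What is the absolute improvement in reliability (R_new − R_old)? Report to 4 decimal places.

0.1787

R_before = 0.767
R_after = 1 − (1 − 0.767)^2 = 0.9457
ΔR = 0.9457 − 0.767 = 0.1787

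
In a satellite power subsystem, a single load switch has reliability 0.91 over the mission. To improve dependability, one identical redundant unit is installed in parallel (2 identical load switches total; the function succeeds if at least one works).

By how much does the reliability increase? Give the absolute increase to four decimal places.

0.0819

R_before = 0.91
R_after = 1 − (1 − 0.91)^2 = 0.9919
ΔR = 0.9919 − 0.91 = 0.0819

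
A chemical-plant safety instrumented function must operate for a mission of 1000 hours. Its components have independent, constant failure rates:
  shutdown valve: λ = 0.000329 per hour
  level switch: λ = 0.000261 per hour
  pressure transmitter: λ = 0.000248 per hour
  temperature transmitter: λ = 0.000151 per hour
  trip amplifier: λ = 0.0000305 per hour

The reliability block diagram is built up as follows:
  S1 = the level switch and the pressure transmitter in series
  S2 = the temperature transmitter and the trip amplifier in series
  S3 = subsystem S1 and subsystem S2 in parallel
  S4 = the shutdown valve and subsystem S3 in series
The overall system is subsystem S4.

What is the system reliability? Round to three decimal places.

0.672

R(shutdown valve) = exp(−0.000329 × 1000) = 0.71964
R(level switch) = exp(−0.000261 × 1000) = 0.77028
R(pressure transmitter) = exp(−0.000248 × 1000) = 0.78036
R(temperature transmitter) = exp(−0.000151 × 1000) = 0.85985
R(trip amplifier) = exp(−0.0000305 × 1000) = 0.96996
Series (level switch and pressure transmitter): 0.77028 × 0.78036 = 0.60110
Series (temperature transmitter and trip amplifier): 0.85985 × 0.96996 = 0.83402
Parallel ([0.60110] and [0.83402]): 1 − (1 − 0.60110)(1 − 0.83402) = 0.93379
Series (shutdown valve and [0.93379]): 0.71964 × 0.93379 = 0.672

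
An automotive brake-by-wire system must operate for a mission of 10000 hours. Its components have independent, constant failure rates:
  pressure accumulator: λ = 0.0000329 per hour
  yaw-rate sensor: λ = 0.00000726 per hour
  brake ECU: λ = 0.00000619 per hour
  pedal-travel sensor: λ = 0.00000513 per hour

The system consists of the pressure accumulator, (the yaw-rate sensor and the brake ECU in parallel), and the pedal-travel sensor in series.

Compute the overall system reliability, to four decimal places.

R(pressure accumulator) = exp(−0.0000329 × 10000) = 0.719643
R(yaw-rate sensor) = exp(−0.00000726 × 10000) = 0.929973
R(brake ECU) = exp(−0.00000619 × 10000) = 0.939977
R(pedal-travel sensor) = exp(−0.00000513 × 10000) = 0.949994
Parallel (yaw-rate sensor and brake ECU): 1 − (1 − 0.929973)(1 − 0.939977) = 0.995797
Series (pressure accumulator, [0.995797], and pedal-travel sensor): 0.719643 × 0.995797 × 0.949994 = 0.6808

0.6808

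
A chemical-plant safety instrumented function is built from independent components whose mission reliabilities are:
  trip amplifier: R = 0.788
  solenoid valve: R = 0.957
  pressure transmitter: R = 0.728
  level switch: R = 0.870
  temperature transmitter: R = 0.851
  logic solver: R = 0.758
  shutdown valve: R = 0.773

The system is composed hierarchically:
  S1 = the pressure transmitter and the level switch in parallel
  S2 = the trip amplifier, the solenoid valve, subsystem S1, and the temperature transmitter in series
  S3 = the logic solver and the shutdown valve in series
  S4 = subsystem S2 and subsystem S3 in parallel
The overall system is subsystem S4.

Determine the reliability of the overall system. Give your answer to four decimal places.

0.8423

Parallel (pressure transmitter and level switch): 1 − (1 − 0.728000)(1 − 0.870000) = 0.964640
Series (trip amplifier, solenoid valve, [0.964640], and temperature transmitter): 0.788000 × 0.957000 × 0.964640 × 0.851000 = 0.619060
Series (logic solver and shutdown valve): 0.758000 × 0.773000 = 0.585934
Parallel ([0.619060] and [0.585934]): 1 − (1 − 0.619060)(1 − 0.585934) = 0.8423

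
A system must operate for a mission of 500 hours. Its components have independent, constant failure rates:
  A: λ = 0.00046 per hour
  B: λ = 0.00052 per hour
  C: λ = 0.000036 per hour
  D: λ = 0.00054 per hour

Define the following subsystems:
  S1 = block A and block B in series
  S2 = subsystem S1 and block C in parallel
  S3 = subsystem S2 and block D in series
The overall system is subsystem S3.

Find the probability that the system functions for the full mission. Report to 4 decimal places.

0.7581

R(A) = exp(−0.00046 × 500) = 0.794534
R(B) = exp(−0.00052 × 500) = 0.771052
R(C) = exp(−0.000036 × 500) = 0.982161
R(D) = exp(−0.00054 × 500) = 0.763379
Series (A and B): 0.794534 × 0.771052 = 0.612627
Parallel ([0.612627] and C): 1 − (1 − 0.612627)(1 − 0.982161) = 0.993090
Series ([0.993090] and D): 0.993090 × 0.763379 = 0.7581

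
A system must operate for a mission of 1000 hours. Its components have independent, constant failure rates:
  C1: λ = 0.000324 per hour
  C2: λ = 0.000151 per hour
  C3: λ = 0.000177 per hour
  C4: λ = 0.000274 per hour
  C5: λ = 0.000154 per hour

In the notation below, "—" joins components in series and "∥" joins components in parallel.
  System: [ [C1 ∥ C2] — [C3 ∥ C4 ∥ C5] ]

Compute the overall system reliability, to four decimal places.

R(C1) = exp(−0.000324 × 1000) = 0.723250
R(C2) = exp(−0.000151 × 1000) = 0.859848
R(C3) = exp(−0.000177 × 1000) = 0.837780
R(C4) = exp(−0.000274 × 1000) = 0.760332
R(C5) = exp(−0.000154 × 1000) = 0.857272
Parallel (C1 and C2): 1 − (1 − 0.723250)(1 − 0.859848) = 0.961213
Parallel (C3, C4, and C5): 1 − (1 − 0.837780)(1 − 0.760332)(1 − 0.857272) = 0.994451
Series ([0.961213] and [0.994451]): 0.961213 × 0.994451 = 0.9559

0.9559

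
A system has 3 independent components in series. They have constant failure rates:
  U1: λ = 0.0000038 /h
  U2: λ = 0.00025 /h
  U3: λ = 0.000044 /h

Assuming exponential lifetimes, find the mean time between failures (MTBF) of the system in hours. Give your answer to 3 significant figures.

3360

Series of exponential components: λ_sys = Σ λ_i
λ_sys = 0.0000038 + 0.00025 + 0.000044 = 2.9780e-04 /h
MTBF = 1 / λ_sys = 3360 h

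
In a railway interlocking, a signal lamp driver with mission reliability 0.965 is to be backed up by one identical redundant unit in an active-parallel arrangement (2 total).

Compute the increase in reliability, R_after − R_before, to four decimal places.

R_before = 0.965
R_after = 1 − (1 − 0.965)^2 = 0.9988
ΔR = 0.9988 − 0.965 = 0.0338

0.0338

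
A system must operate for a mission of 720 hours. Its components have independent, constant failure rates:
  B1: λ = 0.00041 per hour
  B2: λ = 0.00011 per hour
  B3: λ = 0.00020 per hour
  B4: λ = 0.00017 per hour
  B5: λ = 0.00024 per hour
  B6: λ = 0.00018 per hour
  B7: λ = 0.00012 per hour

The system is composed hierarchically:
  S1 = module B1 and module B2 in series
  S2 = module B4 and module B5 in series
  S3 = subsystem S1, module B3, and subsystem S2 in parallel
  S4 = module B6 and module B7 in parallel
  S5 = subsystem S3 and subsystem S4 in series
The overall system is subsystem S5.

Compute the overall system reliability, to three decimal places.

R(B1) = exp(−0.00041 × 720) = 0.74438
R(B2) = exp(−0.00011 × 720) = 0.92386
R(B3) = exp(−0.00020 × 720) = 0.86589
R(B4) = exp(−0.00017 × 720) = 0.88479
R(B5) = exp(−0.00024 × 720) = 0.84131
R(B6) = exp(−0.00018 × 720) = 0.87845
R(B7) = exp(−0.00012 × 720) = 0.91723
Series (B1 and B2): 0.74438 × 0.92386 = 0.68770
Series (B4 and B5): 0.88479 × 0.84131 = 0.74438
Parallel ([0.68770], B3, and [0.74438]): 1 − (1 − 0.68770)(1 − 0.86589)(1 − 0.74438) = 0.98929
Parallel (B6 and B7): 1 − (1 − 0.87845)(1 − 0.91723) = 0.98994
Series ([0.98929] and [0.98994]): 0.98929 × 0.98994 = 0.979

0.979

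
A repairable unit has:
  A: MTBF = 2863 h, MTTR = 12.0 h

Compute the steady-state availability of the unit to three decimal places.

0.996

A(A) = MTBF/(MTBF+MTTR) = 2863/(2863+12.0) = 0.996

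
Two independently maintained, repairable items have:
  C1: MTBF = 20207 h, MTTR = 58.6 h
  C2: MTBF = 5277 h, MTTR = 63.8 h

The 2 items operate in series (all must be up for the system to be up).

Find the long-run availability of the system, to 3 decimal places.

A(C1) = MTBF/(MTBF+MTTR) = 20207/(20207+58.6) = 0.997108
A(C2) = MTBF/(MTBF+MTTR) = 5277/(5277+63.8) = 0.988054
Series availability: 0.997108 × 0.988054 = 0.985

0.985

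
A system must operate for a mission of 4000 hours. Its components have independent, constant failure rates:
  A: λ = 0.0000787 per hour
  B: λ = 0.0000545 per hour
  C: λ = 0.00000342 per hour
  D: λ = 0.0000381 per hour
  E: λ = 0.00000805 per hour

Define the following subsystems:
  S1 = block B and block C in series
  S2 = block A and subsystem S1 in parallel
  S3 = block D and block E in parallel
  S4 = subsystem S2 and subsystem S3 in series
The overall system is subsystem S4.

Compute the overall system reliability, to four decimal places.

0.9399

R(A) = exp(−0.0000787 × 4000) = 0.729935
R(B) = exp(−0.0000545 × 4000) = 0.804125
R(C) = exp(−0.00000342 × 4000) = 0.986413
R(D) = exp(−0.0000381 × 4000) = 0.858645
R(E) = exp(−0.00000805 × 4000) = 0.968313
Series (B and C): 0.804125 × 0.986413 = 0.793199
Parallel (A and [0.793199]): 1 − (1 − 0.729935)(1 − 0.793199) = 0.944150
Parallel (D and E): 1 − (1 − 0.858645)(1 − 0.968313) = 0.995521
Series ([0.944150] and [0.995521]): 0.944150 × 0.995521 = 0.9399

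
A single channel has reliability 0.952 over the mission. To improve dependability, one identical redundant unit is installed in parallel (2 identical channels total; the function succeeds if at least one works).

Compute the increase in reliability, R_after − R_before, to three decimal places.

R_before = 0.952
R_after = 1 − (1 − 0.952)^2 = 0.998
ΔR = 0.998 − 0.952 = 0.046

0.046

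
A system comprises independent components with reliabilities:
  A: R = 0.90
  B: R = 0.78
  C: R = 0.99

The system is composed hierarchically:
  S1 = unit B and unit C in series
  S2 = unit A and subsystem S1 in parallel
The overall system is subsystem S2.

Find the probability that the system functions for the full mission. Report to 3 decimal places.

Series (B and C): 0.78000 × 0.99000 = 0.77220
Parallel (A and [0.77220]): 1 − (1 − 0.90000)(1 − 0.77220) = 0.977

0.977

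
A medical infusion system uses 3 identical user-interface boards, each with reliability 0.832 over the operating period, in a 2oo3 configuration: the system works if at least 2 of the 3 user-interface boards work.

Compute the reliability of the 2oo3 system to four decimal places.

0.9248

R = Σ_{i=2}^{3} C(3,i) p^i (1−p)^{3−i} with p = 0.832
C(3,2)·0.832^2·0.168^1 = 0.348881
C(3,3)·0.832^3·0.168^0 = 0.575930
Sum = 0.9248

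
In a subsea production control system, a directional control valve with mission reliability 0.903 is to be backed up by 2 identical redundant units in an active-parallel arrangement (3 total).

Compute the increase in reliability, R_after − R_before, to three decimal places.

R_before = 0.903
R_after = 1 − (1 − 0.903)^3 = 0.999
ΔR = 0.999 − 0.903 = 0.096

0.096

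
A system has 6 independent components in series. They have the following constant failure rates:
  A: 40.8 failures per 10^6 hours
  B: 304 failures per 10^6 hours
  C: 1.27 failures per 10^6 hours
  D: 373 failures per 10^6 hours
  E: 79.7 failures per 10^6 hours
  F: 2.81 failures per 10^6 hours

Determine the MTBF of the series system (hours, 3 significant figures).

1250

Series of exponential components: λ_sys = Σ λ_i
λ_sys = 0.0000408 + 0.000304 + 0.00000127 + 0.000373 + 0.0000797 + 0.00000281 = 8.0158e-04 /h
MTBF = 1 / λ_sys = 1250 h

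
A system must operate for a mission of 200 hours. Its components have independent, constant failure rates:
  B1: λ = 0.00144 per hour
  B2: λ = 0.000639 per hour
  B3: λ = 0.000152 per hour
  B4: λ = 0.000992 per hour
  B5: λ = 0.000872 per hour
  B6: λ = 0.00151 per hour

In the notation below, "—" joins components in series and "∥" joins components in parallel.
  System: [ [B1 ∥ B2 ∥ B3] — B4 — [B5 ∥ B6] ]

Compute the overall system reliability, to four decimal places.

R(B1) = exp(−0.00144 × 200) = 0.749762
R(B2) = exp(−0.000639 × 200) = 0.880029
R(B3) = exp(−0.000152 × 200) = 0.970057
R(B4) = exp(−0.000992 × 200) = 0.820042
R(B5) = exp(−0.000872 × 200) = 0.839961
R(B6) = exp(−0.00151 × 200) = 0.739338
Parallel (B1, B2, and B3): 1 − (1 − 0.749762)(1 − 0.880029)(1 − 0.970057) = 0.999101
Parallel (B5 and B6): 1 − (1 − 0.839961)(1 − 0.739338) = 0.958284
Series ([0.999101], B4, and [0.958284]): 0.999101 × 0.820042 × 0.958284 = 0.7851

0.7851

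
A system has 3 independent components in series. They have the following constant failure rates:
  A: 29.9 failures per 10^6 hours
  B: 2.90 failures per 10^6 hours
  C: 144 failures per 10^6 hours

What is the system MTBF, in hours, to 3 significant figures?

Series of exponential components: λ_sys = Σ λ_i
λ_sys = 0.0000299 + 0.00000290 + 0.000144 = 1.7680e-04 /h
MTBF = 1 / λ_sys = 5660 h

5660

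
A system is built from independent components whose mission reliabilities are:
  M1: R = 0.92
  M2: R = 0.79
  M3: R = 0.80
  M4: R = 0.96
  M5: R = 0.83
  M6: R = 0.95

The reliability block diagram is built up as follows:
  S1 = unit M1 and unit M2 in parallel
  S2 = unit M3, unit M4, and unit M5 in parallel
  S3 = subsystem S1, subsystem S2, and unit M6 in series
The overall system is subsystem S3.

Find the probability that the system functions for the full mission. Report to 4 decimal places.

0.9328

Parallel (M1 and M2): 1 − (1 − 0.920000)(1 − 0.790000) = 0.983200
Parallel (M3, M4, and M5): 1 − (1 − 0.800000)(1 − 0.960000)(1 − 0.830000) = 0.998640
Series ([0.983200], [0.998640], and M6): 0.983200 × 0.998640 × 0.950000 = 0.9328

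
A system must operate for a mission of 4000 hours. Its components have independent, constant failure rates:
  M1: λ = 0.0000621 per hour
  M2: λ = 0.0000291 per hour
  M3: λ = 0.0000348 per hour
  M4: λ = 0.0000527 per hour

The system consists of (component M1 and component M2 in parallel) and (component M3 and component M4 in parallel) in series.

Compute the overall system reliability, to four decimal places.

R(M1) = exp(−0.0000621 × 4000) = 0.780048
R(M2) = exp(−0.0000291 × 4000) = 0.890119
R(M3) = exp(−0.0000348 × 4000) = 0.870054
R(M4) = exp(−0.0000527 × 4000) = 0.809936
Parallel (M1 and M2): 1 − (1 − 0.780048)(1 − 0.890119) = 0.975831
Parallel (M3 and M4): 1 − (1 − 0.870054)(1 − 0.809936) = 0.975302
Series ([0.975831] and [0.975302]): 0.975831 × 0.975302 = 0.9517

0.9517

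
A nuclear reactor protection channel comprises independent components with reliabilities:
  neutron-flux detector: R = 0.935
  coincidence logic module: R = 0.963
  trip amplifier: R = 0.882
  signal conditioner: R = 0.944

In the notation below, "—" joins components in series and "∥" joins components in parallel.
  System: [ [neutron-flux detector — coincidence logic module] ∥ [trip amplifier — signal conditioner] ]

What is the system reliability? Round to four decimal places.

0.9833

Series (neutron-flux detector and coincidence logic module): 0.935000 × 0.963000 = 0.900405
Series (trip amplifier and signal conditioner): 0.882000 × 0.944000 = 0.832608
Parallel ([0.900405] and [0.832608]): 1 − (1 − 0.900405)(1 − 0.832608) = 0.9833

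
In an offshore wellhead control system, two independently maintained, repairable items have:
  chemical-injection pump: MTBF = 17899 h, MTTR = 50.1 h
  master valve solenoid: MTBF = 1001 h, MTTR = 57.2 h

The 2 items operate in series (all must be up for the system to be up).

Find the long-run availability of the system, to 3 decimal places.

A(chemical-injection pump) = MTBF/(MTBF+MTTR) = 17899/(17899+50.1) = 0.997209
A(master valve solenoid) = MTBF/(MTBF+MTTR) = 1001/(1001+57.2) = 0.945946
Series availability: 0.997209 × 0.945946 = 0.943

0.943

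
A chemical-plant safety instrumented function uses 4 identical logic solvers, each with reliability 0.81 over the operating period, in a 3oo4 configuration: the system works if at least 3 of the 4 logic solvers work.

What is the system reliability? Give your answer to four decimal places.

0.8344

R = Σ_{i=3}^{4} C(4,i) p^i (1−p)^{4−i} with p = 0.81
C(4,3)·0.81^3·0.19^1 = 0.403895
C(4,4)·0.81^4·0.19^0 = 0.430467
Sum = 0.8344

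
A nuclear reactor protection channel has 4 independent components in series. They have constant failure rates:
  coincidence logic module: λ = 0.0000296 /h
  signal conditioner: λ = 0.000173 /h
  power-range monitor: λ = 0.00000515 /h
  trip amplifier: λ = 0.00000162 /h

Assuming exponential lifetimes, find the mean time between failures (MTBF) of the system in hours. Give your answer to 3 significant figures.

Series of exponential components: λ_sys = Σ λ_i
λ_sys = 0.0000296 + 0.000173 + 0.00000515 + 0.00000162 = 2.0937e-04 /h
MTBF = 1 / λ_sys = 4780 h

4780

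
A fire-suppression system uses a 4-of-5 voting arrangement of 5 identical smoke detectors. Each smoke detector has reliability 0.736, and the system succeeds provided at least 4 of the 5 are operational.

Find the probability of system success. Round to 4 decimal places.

R = Σ_{i=4}^{5} C(5,i) p^i (1−p)^{5−i} with p = 0.736
C(5,4)·0.736^4·0.264^1 = 0.387334
C(5,5)·0.736^5·0.264^0 = 0.215968
Sum = 0.6033

0.6033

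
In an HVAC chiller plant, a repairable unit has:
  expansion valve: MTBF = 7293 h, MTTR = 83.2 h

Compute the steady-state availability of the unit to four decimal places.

0.9887

A(expansion valve) = MTBF/(MTBF+MTTR) = 7293/(7293+83.2) = 0.9887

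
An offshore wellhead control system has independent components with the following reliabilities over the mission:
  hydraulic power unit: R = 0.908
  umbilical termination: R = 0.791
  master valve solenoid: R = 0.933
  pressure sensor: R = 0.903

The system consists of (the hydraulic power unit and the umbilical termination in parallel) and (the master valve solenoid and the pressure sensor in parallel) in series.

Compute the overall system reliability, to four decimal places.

0.9744

Parallel (hydraulic power unit and umbilical termination): 1 − (1 − 0.908000)(1 − 0.791000) = 0.980772
Parallel (master valve solenoid and pressure sensor): 1 − (1 − 0.933000)(1 − 0.903000) = 0.993501
Series ([0.980772] and [0.993501]): 0.980772 × 0.993501 = 0.9744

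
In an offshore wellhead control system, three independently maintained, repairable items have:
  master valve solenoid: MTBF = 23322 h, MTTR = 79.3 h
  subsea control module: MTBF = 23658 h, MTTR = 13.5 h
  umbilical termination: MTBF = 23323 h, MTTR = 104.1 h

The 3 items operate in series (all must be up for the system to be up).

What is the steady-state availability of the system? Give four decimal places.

A(master valve solenoid) = MTBF/(MTBF+MTTR) = 23322/(23322+79.3) = 0.996611
A(subsea control module) = MTBF/(MTBF+MTTR) = 23658/(23658+13.5) = 0.999430
A(umbilical termination) = MTBF/(MTBF+MTTR) = 23323/(23323+104.1) = 0.995556
Series availability: 0.996611 × 0.999430 × 0.995556 = 0.9916

0.9916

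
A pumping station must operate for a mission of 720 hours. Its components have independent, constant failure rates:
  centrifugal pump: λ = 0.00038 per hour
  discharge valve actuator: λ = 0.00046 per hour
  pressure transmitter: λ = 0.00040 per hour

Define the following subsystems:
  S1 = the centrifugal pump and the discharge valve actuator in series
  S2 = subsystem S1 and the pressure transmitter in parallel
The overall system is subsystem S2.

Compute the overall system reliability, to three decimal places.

0.886

R(centrifugal pump) = exp(−0.00038 × 720) = 0.76064
R(discharge valve actuator) = exp(−0.00046 × 720) = 0.71806
R(pressure transmitter) = exp(−0.00040 × 720) = 0.74976
Series (centrifugal pump and discharge valve actuator): 0.76064 × 0.71806 = 0.54619
Parallel ([0.54619] and pressure transmitter): 1 − (1 − 0.54619)(1 − 0.74976) = 0.886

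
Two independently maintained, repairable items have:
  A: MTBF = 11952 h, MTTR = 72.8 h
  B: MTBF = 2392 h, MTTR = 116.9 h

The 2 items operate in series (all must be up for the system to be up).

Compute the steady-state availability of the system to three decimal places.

A(A) = MTBF/(MTBF+MTTR) = 11952/(11952+72.8) = 0.993946
A(B) = MTBF/(MTBF+MTTR) = 2392/(2392+116.9) = 0.953406
Series availability: 0.993946 × 0.953406 = 0.948

0.948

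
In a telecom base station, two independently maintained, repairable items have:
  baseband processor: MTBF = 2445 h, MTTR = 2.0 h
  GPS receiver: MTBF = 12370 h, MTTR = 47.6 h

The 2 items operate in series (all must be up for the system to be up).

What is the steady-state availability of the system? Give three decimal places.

A(baseband processor) = MTBF/(MTBF+MTTR) = 2445/(2445+2.0) = 0.999183
A(GPS receiver) = MTBF/(MTBF+MTTR) = 12370/(12370+47.6) = 0.996167
Series availability: 0.999183 × 0.996167 = 0.995

0.995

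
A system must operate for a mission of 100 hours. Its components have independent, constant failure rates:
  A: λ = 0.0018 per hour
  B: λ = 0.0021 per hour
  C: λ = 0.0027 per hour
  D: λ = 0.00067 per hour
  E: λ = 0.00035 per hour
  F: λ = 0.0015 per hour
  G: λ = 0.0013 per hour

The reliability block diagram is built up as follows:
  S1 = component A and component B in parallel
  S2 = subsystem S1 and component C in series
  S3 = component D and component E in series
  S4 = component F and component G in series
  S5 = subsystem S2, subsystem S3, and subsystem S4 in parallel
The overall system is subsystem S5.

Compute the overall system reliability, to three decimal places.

0.994

R(A) = exp(−0.0018 × 100) = 0.83527
R(B) = exp(−0.0021 × 100) = 0.81058
R(C) = exp(−0.0027 × 100) = 0.76338
R(D) = exp(−0.00067 × 100) = 0.93520
R(E) = exp(−0.00035 × 100) = 0.96561
R(F) = exp(−0.0015 × 100) = 0.86071
R(G) = exp(−0.0013 × 100) = 0.87810
Parallel (A and B): 1 − (1 − 0.83527)(1 − 0.81058) = 0.96880
Series ([0.96880] and C): 0.96880 × 0.76338 = 0.73956
Series (D and E): 0.93520 × 0.96561 = 0.90304
Series (F and G): 0.86071 × 0.87810 = 0.75579
Parallel ([0.73956], [0.90304], and [0.75579]): 1 − (1 − 0.73956)(1 − 0.90304)(1 − 0.75579) = 0.994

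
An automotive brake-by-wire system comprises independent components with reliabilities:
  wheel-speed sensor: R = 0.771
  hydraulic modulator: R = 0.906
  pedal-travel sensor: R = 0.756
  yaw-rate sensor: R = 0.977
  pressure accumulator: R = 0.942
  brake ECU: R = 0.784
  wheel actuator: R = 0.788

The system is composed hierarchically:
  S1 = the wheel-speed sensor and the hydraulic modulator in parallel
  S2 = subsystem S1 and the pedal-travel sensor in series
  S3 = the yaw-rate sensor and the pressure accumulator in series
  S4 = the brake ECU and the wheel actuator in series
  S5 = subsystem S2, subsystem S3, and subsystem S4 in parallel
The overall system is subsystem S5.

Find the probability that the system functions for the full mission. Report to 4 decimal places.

Parallel (wheel-speed sensor and hydraulic modulator): 1 − (1 − 0.771000)(1 − 0.906000) = 0.978474
Series ([0.978474] and pedal-travel sensor): 0.978474 × 0.756000 = 0.739726
Series (yaw-rate sensor and pressure accumulator): 0.977000 × 0.942000 = 0.920334
Series (brake ECU and wheel actuator): 0.784000 × 0.788000 = 0.617792
Parallel ([0.739726], [0.920334], and [0.617792]): 1 − (1 − 0.739726)(1 − 0.920334)(1 − 0.617792) = 0.9921

0.9921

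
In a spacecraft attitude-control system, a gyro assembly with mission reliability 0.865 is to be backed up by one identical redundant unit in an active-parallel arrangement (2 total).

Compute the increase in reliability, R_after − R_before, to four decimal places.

R_before = 0.865
R_after = 1 − (1 − 0.865)^2 = 0.9818
ΔR = 0.9818 − 0.865 = 0.1168

0.1168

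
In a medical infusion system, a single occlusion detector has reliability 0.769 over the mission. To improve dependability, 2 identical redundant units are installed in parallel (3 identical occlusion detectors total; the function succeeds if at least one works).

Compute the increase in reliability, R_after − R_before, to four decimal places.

R_before = 0.769
R_after = 1 − (1 − 0.769)^3 = 0.9877
ΔR = 0.9877 − 0.769 = 0.2187

0.2187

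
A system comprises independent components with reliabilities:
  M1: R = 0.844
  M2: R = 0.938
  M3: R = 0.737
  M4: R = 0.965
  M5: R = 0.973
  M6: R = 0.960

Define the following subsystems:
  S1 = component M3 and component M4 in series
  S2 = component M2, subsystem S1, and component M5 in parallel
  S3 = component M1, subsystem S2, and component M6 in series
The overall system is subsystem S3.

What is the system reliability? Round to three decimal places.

0.810

Series (M3 and M4): 0.73700 × 0.96500 = 0.71121
Parallel (M2, [0.71121], and M5): 1 − (1 − 0.93800)(1 − 0.71121)(1 − 0.97300) = 0.99952
Series (M1, [0.99952], and M6): 0.84400 × 0.99952 × 0.96000 = 0.810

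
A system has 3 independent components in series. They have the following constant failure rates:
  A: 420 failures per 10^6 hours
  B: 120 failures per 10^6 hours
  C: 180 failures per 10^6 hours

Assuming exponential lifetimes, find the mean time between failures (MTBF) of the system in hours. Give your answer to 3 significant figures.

Series of exponential components: λ_sys = Σ λ_i
λ_sys = 0.00042 + 0.00012 + 0.00018 = 7.2000e-04 /h
MTBF = 1 / λ_sys = 1390 h

1390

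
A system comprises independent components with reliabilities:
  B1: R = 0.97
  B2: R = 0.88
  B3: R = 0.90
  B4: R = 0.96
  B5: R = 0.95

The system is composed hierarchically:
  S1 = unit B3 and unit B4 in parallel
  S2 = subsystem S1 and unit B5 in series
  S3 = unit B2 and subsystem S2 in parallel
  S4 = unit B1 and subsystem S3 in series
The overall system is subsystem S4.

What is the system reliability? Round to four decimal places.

0.9637

Parallel (B3 and B4): 1 − (1 − 0.900000)(1 − 0.960000) = 0.996000
Series ([0.996000] and B5): 0.996000 × 0.950000 = 0.946200
Parallel (B2 and [0.946200]): 1 − (1 − 0.880000)(1 − 0.946200) = 0.993544
Series (B1 and [0.993544]): 0.970000 × 0.993544 = 0.9637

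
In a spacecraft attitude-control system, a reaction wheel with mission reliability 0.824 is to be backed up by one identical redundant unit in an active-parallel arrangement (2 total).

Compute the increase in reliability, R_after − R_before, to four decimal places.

R_before = 0.824
R_after = 1 − (1 − 0.824)^2 = 0.9690
ΔR = 0.9690 − 0.824 = 0.1450

0.1450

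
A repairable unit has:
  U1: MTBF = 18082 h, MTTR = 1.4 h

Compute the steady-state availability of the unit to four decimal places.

A(U1) = MTBF/(MTBF+MTTR) = 18082/(18082+1.4) = 0.9999

0.9999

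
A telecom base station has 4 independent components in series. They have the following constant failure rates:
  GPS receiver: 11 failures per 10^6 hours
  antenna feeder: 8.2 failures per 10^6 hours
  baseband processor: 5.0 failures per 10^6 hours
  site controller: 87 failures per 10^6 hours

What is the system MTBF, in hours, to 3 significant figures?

Series of exponential components: λ_sys = Σ λ_i
λ_sys = 0.000011 + 0.0000082 + 0.0000050 + 0.000087 = 1.1120e-04 /h
MTBF = 1 / λ_sys = 8990 h

8990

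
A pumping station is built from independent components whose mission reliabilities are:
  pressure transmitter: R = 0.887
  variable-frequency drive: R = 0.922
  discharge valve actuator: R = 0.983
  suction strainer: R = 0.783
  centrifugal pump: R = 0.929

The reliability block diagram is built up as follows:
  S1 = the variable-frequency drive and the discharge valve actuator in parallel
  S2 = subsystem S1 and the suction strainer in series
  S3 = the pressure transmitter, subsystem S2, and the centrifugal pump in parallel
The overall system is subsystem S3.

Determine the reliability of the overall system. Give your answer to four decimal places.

0.9983

Parallel (variable-frequency drive and discharge valve actuator): 1 − (1 − 0.922000)(1 − 0.983000) = 0.998674
Series ([0.998674] and suction strainer): 0.998674 × 0.783000 = 0.781962
Parallel (pressure transmitter, [0.781962], and centrifugal pump): 1 − (1 − 0.887000)(1 − 0.781962)(1 − 0.929000) = 0.9983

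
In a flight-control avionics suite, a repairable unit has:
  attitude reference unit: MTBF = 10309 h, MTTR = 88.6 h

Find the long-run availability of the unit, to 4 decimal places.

0.9915

A(attitude reference unit) = MTBF/(MTBF+MTTR) = 10309/(10309+88.6) = 0.9915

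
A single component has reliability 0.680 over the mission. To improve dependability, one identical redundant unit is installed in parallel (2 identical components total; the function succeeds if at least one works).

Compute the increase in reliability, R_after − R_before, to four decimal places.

0.2176

R_before = 0.680
R_after = 1 − (1 − 0.680)^2 = 0.8976
ΔR = 0.8976 − 0.680 = 0.2176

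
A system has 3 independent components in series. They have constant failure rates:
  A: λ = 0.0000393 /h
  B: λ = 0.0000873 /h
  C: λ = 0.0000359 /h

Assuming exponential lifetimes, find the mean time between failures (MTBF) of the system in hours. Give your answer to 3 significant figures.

6150

Series of exponential components: λ_sys = Σ λ_i
λ_sys = 0.0000393 + 0.0000873 + 0.0000359 = 1.6250e-04 /h
MTBF = 1 / λ_sys = 6150 h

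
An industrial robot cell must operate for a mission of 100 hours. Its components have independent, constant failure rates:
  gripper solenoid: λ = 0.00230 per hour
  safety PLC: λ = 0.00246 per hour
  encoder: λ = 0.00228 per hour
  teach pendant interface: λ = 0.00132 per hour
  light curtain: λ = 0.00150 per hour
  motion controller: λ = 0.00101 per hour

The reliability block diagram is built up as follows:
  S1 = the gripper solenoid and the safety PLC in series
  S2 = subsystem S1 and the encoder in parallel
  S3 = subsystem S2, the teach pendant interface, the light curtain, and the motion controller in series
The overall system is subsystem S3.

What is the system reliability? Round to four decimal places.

0.6292

R(gripper solenoid) = exp(−0.00230 × 100) = 0.794534
R(safety PLC) = exp(−0.00246 × 100) = 0.781922
R(encoder) = exp(−0.00228 × 100) = 0.796124
R(teach pendant interface) = exp(−0.00132 × 100) = 0.876341
R(light curtain) = exp(−0.00150 × 100) = 0.860708
R(motion controller) = exp(−0.00101 × 100) = 0.903933
Series (gripper solenoid and safety PLC): 0.794534 × 0.781922 = 0.621264
Parallel ([0.621264] and encoder): 1 − (1 − 0.621264)(1 − 0.796124) = 0.922785
Series ([0.922785], teach pendant interface, light curtain, and motion controller): 0.922785 × 0.876341 × 0.860708 × 0.903933 = 0.6292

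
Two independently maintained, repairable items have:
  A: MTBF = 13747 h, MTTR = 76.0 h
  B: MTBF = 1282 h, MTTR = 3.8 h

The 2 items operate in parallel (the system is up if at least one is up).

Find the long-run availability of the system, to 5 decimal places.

0.99998

A(A) = MTBF/(MTBF+MTTR) = 13747/(13747+76.0) = 0.994502
A(B) = MTBF/(MTBF+MTTR) = 1282/(1282+3.8) = 0.997045
Parallel availability: 1 − (1 − 0.994502)(1 − 0.997045) = 0.99998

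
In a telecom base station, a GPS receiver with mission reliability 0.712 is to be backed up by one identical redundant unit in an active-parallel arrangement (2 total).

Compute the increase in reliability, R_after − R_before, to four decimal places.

0.2051

R_before = 0.712
R_after = 1 − (1 − 0.712)^2 = 0.9171
ΔR = 0.9171 − 0.712 = 0.2051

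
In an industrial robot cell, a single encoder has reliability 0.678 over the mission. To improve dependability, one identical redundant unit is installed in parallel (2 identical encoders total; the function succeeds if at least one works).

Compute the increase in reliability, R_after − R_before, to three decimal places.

0.218

R_before = 0.678
R_after = 1 − (1 − 0.678)^2 = 0.896
ΔR = 0.896 − 0.678 = 0.218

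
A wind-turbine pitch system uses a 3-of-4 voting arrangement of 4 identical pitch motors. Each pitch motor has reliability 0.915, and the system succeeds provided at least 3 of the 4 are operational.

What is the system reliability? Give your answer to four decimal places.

R = Σ_{i=3}^{4} C(4,i) p^i (1−p)^{4−i} with p = 0.915
C(4,3)·0.915^3·0.085^1 = 0.260461
C(4,4)·0.915^4·0.085^0 = 0.700946
Sum = 0.9614

0.9614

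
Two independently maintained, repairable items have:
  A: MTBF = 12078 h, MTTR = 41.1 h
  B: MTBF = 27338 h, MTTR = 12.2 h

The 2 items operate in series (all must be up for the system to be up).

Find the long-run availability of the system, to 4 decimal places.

A(A) = MTBF/(MTBF+MTTR) = 12078/(12078+41.1) = 0.996609
A(B) = MTBF/(MTBF+MTTR) = 27338/(27338+12.2) = 0.999554
Series availability: 0.996609 × 0.999554 = 0.9962

0.9962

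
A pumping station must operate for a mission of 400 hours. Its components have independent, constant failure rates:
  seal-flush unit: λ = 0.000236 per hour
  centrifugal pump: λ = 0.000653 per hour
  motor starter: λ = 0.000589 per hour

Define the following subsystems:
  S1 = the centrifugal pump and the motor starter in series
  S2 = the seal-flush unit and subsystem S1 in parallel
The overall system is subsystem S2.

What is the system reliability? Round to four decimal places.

0.9647

R(seal-flush unit) = exp(−0.000236 × 400) = 0.909919
R(centrifugal pump) = exp(−0.000653 × 400) = 0.770127
R(motor starter) = exp(−0.000589 × 400) = 0.790097
Series (centrifugal pump and motor starter): 0.770127 × 0.790097 = 0.608475
Parallel (seal-flush unit and [0.608475]): 1 − (1 − 0.909919)(1 − 0.608475) = 0.9647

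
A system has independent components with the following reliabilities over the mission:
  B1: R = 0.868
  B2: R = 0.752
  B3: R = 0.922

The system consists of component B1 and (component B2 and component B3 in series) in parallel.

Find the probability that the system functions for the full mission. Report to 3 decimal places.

0.960

Series (B2 and B3): 0.75200 × 0.92200 = 0.69334
Parallel (B1 and [0.69334]): 1 − (1 − 0.86800)(1 − 0.69334) = 0.960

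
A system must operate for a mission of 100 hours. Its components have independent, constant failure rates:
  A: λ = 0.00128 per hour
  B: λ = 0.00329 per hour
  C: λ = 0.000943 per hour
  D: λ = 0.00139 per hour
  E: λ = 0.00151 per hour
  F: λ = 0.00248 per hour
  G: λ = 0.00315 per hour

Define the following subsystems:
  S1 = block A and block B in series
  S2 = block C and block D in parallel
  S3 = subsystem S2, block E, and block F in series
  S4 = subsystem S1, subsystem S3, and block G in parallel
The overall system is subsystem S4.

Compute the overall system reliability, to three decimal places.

0.967

R(A) = exp(−0.00128 × 100) = 0.87985
R(B) = exp(−0.00329 × 100) = 0.71964
R(C) = exp(−0.000943 × 100) = 0.91001
R(D) = exp(−0.00139 × 100) = 0.87023
R(E) = exp(−0.00151 × 100) = 0.85985
R(F) = exp(−0.00248 × 100) = 0.78036
R(G) = exp(−0.00315 × 100) = 0.72979
Series (A and B): 0.87985 × 0.71964 = 0.63318
Parallel (C and D): 1 − (1 − 0.91001)(1 − 0.87023) = 0.98832
Series ([0.98832], E, and F): 0.98832 × 0.85985 × 0.78036 = 0.66316
Parallel ([0.63318], [0.66316], and G): 1 − (1 − 0.63318)(1 − 0.66316)(1 − 0.72979) = 0.967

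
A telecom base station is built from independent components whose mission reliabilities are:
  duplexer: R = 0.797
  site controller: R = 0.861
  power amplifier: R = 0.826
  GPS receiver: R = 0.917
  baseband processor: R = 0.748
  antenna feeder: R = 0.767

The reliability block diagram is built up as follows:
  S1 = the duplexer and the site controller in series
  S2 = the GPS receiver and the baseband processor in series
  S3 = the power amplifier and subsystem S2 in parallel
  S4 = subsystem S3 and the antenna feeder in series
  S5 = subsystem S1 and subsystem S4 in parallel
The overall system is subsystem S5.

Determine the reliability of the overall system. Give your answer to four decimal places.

Series (duplexer and site controller): 0.797000 × 0.861000 = 0.686217
Series (GPS receiver and baseband processor): 0.917000 × 0.748000 = 0.685916
Parallel (power amplifier and [0.685916]): 1 − (1 − 0.826000)(1 − 0.685916) = 0.945349
Series ([0.945349] and antenna feeder): 0.945349 × 0.767000 = 0.725083
Parallel ([0.686217] and [0.725083]): 1 − (1 − 0.686217)(1 − 0.725083) = 0.9137

0.9137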